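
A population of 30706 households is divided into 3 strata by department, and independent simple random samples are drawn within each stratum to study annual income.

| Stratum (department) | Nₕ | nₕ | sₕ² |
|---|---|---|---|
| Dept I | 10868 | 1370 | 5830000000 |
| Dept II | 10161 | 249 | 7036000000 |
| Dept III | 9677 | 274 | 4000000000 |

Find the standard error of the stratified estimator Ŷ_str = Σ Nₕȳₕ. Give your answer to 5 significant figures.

Var(Ŷ_str) = Σₕ Nₕ²(1 − fₕ)sₕ²/nₕ.
Dept I: 10868²·(1 − 1370/10868)·5830000000/1370 = 4.3926822 × 10^14.
Dept II: 10161²·(1 − 249/10161)·7036000000/249 = 2.8459301 × 10^15.
Dept III: 9677²·(1 − 274/9677)·4000000000/274 = 1.3283625 × 10^15.
Sum = 4.6135608 × 10^15.
SE = √(4.6135608 × 10^15) = 6.7923 × 10^7.

6.7923 × 10^7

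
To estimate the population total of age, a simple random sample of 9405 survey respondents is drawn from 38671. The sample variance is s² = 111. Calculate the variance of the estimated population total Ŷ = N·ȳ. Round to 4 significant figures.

Var(Ŷ) = N²·Var(ȳ) = N²·(1 − n/N)·s²/n.
f = 9405/38671 = 0.24320550; Var(ȳ) = 0.75679450·111/9405 = 0.0089318649.
Var(Ŷ) = 38671² · 0.0089318649 = 1.3357124 × 10^7.

1.336 × 10^7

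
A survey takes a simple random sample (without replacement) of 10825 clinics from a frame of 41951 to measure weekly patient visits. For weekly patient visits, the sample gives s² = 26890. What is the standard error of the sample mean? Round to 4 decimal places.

1.3576

Under SRS without replacement, Var(ȳ) = (1 − f)·s²/n with f = n/N = 10825/41951 = 0.25803914.
Var(ȳ) = (1 − 0.25803914)·26890/10825 = 0.74196086·2.4840647 = 1.8430788.
SE(ȳ) = √(1.8430788) = 1.3576.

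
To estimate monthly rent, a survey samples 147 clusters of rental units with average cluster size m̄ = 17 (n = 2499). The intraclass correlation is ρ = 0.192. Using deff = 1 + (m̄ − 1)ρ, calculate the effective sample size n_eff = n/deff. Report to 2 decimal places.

613.70

deff = 1 + (17 − 1)·0.192 = 1 + 3.072 = 4.072.
n_eff = 2499 / 4.072 = 613.70.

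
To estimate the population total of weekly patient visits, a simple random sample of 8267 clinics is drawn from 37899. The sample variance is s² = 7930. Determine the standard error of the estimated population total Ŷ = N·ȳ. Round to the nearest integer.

32821

Var(Ŷ) = N²·Var(ȳ) = N²·(1 − n/N)·s²/n.
f = 8267/37899 = 0.21813240; Var(ȳ) = 0.78186760·7930/8267 = 0.74999517.
Var(Ŷ) = 37899² · 0.74999517 = 1.0772437 × 10^9.
SE(Ŷ) = √(1.0772437 × 10^9) = 32821.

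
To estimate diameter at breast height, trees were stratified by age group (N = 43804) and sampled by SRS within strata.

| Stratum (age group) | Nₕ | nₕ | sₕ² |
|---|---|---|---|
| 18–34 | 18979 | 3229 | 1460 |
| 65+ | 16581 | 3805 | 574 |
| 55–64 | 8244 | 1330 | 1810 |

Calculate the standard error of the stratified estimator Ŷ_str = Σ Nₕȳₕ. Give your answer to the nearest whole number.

Var(Ŷ_str) = Σₕ Nₕ²(1 − fₕ)sₕ²/nₕ.
18–34: 18979²·(1 − 3229/18979)·1460/3229 = 1.3515705 × 10^8.
65+: 16581²·(1 − 3805/16581)·574/3805 = 3.1956768 × 10^7.
55–64: 8244²·(1 − 1330/8244)·1810/1330 = 7.7570089 × 10^7.
Sum = 2.4468391 × 10^8.
SE = √(2.4468391 × 10^8) = 15642.

15642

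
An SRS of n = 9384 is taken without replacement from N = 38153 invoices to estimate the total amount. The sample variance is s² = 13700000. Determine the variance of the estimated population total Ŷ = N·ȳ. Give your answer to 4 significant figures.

1.602 × 10^12

Var(Ŷ) = N²·Var(ȳ) = N²·(1 − n/N)·s²/n.
f = 9384/38153 = 0.24595707; Var(ȳ) = 0.75404293·13700000/9384 = 1100.8513.
Var(Ŷ) = 38153² · 1100.8513 = 1.6024557 × 10^12.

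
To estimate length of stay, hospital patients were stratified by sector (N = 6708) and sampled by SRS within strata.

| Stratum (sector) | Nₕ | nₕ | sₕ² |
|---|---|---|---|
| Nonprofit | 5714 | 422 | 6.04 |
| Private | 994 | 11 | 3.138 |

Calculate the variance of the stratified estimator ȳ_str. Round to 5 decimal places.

0.01581

Var(ȳ_str) = Σₕ Wₕ²(1 − fₕ)sₕ²/nₕ with Wₕ = Nₕ/N, N = 6708.
Nonprofit: Wₕ = 0.85181872; term = 0.85181872²·(1 − 0.07385369)·6.04/422 = 0.0096183029.
Private: Wₕ = 0.14818128; term = 0.14818128²·(1 − 0.01106640)·3.138/11 = 0.0061946111.
Sum = 0.015812914.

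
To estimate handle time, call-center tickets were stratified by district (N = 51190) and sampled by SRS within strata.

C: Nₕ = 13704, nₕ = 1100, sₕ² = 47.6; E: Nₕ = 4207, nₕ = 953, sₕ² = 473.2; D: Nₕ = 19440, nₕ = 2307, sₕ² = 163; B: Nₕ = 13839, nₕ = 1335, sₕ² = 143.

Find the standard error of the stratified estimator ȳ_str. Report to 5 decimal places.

Var(ȳ_str) = Σₕ Wₕ²(1 − fₕ)sₕ²/nₕ with Wₕ = Nₕ/N, N = 51190.
C: Wₕ = 0.26770854; term = 0.26770854²·(1 − 0.08026853)·47.6/1100 = 0.0028523299.
E: Wₕ = 0.08218402; term = 0.08218402²·(1 − 0.22652722)·473.2/953 = 0.0025940099.
D: Wₕ = 0.37976167; term = 0.37976167²·(1 − 0.11867284)·163/2307 = 0.0089804774.
B: Wₕ = 0.27034577; term = 0.27034577²·(1 − 0.09646651)·143/1335 = 0.0070735624.
Sum = 0.02150038.
SE = √(0.02150038) = 0.14663.

0.14663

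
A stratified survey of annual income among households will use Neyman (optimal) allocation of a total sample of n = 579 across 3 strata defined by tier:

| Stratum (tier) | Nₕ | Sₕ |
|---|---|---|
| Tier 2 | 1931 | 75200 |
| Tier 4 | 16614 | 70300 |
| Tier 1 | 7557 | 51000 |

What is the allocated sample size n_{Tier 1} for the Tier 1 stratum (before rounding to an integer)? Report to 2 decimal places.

131.37

Neyman allocation: nₕ = n·NₕSₕ / Σⱼ NⱼSⱼ.
Σ NⱼSⱼ = 1931·75200 + 16614·70300 + 7557·51000 = 1.6985824 × 10^9.
n_{Tier 1} = 579·7557·51000 / (1.6985824 × 10^9) = 131.37.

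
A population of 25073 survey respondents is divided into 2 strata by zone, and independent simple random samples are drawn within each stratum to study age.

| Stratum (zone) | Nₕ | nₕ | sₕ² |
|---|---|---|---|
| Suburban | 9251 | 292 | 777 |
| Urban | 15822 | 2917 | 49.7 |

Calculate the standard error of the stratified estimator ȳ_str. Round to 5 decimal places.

0.59695

Var(ȳ_str) = Σₕ Wₕ²(1 − fₕ)sₕ²/nₕ with Wₕ = Nₕ/N, N = 25073.
Suburban: Wₕ = 0.36896263; term = 0.36896263²·(1 − 0.03156416)·777/292 = 0.35081147.
Urban: Wₕ = 0.63103737; term = 0.63103737²·(1 − 0.18436354)·49.7/2917 = 0.0055338419.
Sum = 0.35634531.
SE = √(0.35634531) = 0.59695.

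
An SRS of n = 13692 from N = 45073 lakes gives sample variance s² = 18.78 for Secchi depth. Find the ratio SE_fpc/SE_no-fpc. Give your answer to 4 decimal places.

0.8344

f = n/N = 13692/45073 = 0.30377388.
SE_no-fpc = √(s²/n) = 0.037035171; SE_fpc = √((1−f)s²/n) = 0.030902208.
Ratio = √(1−f) = 0.83440166.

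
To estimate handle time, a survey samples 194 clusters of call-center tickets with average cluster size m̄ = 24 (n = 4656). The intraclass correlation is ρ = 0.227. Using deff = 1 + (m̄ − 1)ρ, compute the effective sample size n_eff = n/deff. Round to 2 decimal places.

deff = 1 + (24 − 1)·0.227 = 1 + 5.221 = 6.221.
n_eff = 4656 / 6.221 = 748.43.

748.43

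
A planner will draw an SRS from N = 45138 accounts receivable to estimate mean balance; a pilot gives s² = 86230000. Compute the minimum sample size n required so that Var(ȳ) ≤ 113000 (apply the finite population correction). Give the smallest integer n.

Without fpc, n₀ = s²/D = 86230000/113000 = 763.0973.
With fpc, (1 − n/N)·s²/n ≤ D requires n ≥ n₀/(1 + n₀/N) = 763.0973/(1 + 763.0973/45138) = 750.4109.
Rounding up, n = 751.

751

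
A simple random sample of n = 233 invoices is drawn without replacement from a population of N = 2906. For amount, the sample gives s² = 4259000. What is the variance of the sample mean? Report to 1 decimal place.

16813.4

Under SRS without replacement, Var(ȳ) = (1 − f)·s²/n with f = n/N = 233/2906 = 0.08017894.
Var(ȳ) = (1 − 0.08017894)·4259000/233 = 0.91982106·18278.97 = 16813.382.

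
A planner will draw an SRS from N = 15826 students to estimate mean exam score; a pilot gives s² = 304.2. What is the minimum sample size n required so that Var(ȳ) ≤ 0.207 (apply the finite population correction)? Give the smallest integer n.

Without fpc, n₀ = s²/D = 304.2/0.207 = 1469.5652.
With fpc, (1 − n/N)·s²/n ≤ D requires n ≥ n₀/(1 + n₀/N) = 1469.5652/(1 + 1469.5652/15826) = 1344.6996.
Rounding up, n = 1345.

1345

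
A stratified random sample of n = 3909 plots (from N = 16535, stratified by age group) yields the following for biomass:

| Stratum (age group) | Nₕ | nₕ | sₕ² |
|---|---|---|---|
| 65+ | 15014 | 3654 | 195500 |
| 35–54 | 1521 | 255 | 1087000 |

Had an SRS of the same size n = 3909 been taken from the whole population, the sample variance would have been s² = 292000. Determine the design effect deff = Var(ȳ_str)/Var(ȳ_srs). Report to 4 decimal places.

1.1115

Var(ȳ_str) = Σ Wₕ²(1−fₕ)sₕ²/nₕ with Wₕ = Nₕ/16535:
  65+: (15014/16535)²·(1−3654/15014)·195500/3654 = 33.37679
  35–54: (1521/16535)²·(1−255/1521)·1087000/255 = 30.022295
  → Var(ȳ_str) = 63.399085.
Var(ȳ_srs) = (1 − 3909/16535)·292000/3909 = 57.039901.
deff = 63.399085 / 57.039901 = 1.1115.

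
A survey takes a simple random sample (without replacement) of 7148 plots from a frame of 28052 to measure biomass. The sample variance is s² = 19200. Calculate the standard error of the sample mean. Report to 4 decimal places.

1.4148

Under SRS without replacement, Var(ȳ) = (1 − f)·s²/n with f = n/N = 7148/28052 = 0.25481249.
Var(ȳ) = (1 − 0.25481249)·19200/7148 = 0.74518751·2.686066 = 2.0016229.
SE(ȳ) = √(2.0016229) = 1.4148.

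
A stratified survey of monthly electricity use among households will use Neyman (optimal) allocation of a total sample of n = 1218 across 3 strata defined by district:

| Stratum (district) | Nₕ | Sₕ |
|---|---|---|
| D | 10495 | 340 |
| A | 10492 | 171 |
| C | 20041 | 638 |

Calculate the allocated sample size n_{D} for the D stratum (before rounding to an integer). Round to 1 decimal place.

239.5

Neyman allocation: nₕ = n·NₕSₕ / Σⱼ NⱼSⱼ.
Σ NⱼSⱼ = 10495·340 + 10492·171 + 20041·638 = 1.814859 × 10^7.
n_{D} = 1218·10495·340 / (1.814859 × 10^7) = 239.5.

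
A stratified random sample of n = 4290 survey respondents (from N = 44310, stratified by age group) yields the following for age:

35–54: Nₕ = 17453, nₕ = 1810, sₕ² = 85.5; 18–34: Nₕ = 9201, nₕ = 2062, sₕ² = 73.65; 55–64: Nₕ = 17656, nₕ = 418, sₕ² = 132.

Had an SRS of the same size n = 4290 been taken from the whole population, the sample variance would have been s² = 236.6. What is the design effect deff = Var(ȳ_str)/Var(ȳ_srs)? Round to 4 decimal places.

1.1386

Var(ȳ_str) = Σ Wₕ²(1−fₕ)sₕ²/nₕ with Wₕ = Nₕ/44310:
  35–54: (17453/44310)²·(1−1810/17453)·85.5/1810 = 0.0065686205
  18–34: (9201/44310)²·(1−2062/9201)·73.65/2062 = 0.001194959
  55–64: (17656/44310)²·(1−418/17656)·132/418 = 0.048952328
  → Var(ȳ_str) = 0.056715908.
Var(ȳ_srs) = (1 − 4290/44310)·236.6/4290 = 0.049811863.
deff = 0.056715908 / 0.049811863 = 1.1386.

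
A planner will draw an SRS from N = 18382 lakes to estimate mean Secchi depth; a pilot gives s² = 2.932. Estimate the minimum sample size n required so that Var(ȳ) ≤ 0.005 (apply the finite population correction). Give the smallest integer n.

Without fpc, n₀ = s²/D = 2.932/0.005 = 586.4000.
With fpc, (1 − n/N)·s²/n ≤ D requires n ≥ n₀/(1 + n₀/N) = 586.4000/(1 + 586.4000/18382) = 568.2717.
Rounding up, n = 569.

569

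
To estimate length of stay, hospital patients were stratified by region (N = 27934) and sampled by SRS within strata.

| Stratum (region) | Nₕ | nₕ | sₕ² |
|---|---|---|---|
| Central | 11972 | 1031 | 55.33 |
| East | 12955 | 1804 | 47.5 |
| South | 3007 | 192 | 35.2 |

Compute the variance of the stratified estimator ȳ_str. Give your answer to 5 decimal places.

Var(ȳ_str) = Σₕ Wₕ²(1 − fₕ)sₕ²/nₕ with Wₕ = Nₕ/N, N = 27934.
Central: Wₕ = 0.42858166; term = 0.42858166²·(1 − 0.08611761)·55.33/1031 = 0.009008645.
East: Wₕ = 0.46377175; term = 0.46377175²·(1 − 0.13925125)·47.5/1804 = 0.0048746344.
South: Wₕ = 0.10764660; term = 0.10764660²·(1 − 0.06385101)·35.2/192 = 0.0019887812.
Sum = 0.015872061.

0.01587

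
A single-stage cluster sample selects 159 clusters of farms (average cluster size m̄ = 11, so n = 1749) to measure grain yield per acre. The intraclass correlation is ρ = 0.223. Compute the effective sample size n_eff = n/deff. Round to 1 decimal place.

541.5

deff = 1 + (11 − 1)·0.223 = 1 + 2.23 = 3.23.
n_eff = 1749 / 3.23 = 541.5.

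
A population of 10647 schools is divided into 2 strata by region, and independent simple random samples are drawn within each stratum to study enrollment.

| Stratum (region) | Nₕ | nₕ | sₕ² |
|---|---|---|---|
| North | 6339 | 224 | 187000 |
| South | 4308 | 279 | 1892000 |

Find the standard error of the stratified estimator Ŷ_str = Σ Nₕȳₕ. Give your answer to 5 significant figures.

Var(Ŷ_str) = Σₕ Nₕ²(1 − fₕ)sₕ²/nₕ.
North: 6339²·(1 − 224/6339)·187000/224 = 3.2360171 × 10^10.
South: 4308²·(1 − 279/4308)·1892000/279 = 1.1770364 × 10^11.
Sum = 1.5006381 × 10^11.
SE = √(1.5006381 × 10^11) = 387380.

387380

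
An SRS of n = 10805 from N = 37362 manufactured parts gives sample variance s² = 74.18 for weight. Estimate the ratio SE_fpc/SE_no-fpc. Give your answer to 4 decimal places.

0.8431

f = n/N = 10805/37362 = 0.28919758.
SE_no-fpc = √(s²/n) = 0.082857348; SE_fpc = √((1−f)s²/n) = 0.069856284.
Ratio = √(1−f) = 0.84309099.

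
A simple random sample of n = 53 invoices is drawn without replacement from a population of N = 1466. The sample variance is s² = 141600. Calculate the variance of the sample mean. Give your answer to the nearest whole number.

Under SRS without replacement, Var(ȳ) = (1 − f)·s²/n with f = n/N = 53/1466 = 0.03615280.
Var(ȳ) = (1 − 0.03615280)·141600/53 = 0.96384720·2671.6981 = 2575.1088.

2575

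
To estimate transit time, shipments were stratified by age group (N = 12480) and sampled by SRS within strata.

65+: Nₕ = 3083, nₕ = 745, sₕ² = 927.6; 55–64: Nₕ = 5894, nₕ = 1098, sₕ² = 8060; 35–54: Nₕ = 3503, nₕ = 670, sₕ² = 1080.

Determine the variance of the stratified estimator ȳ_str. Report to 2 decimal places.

1.49

Var(ȳ_str) = Σₕ Wₕ²(1 − fₕ)sₕ²/nₕ with Wₕ = Nₕ/N, N = 12480.
65+: Wₕ = 0.24703526; term = 0.24703526²·(1 − 0.24164775)·927.6/745 = 0.057622663.
55–64: Wₕ = 0.47227564; term = 0.47227564²·(1 − 0.18629114)·8060/1098 = 1.3322718.
35–54: Wₕ = 0.28068910; term = 0.28068910²·(1 − 0.19126463)·1080/670 = 0.10270853.
Sum = 1.492603.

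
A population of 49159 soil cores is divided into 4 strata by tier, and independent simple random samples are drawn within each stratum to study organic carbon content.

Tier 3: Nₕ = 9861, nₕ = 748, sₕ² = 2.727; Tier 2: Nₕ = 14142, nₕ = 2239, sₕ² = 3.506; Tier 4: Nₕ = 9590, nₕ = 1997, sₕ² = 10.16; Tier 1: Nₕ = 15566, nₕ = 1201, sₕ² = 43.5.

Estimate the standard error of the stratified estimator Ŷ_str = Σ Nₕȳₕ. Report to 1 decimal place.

3010.1

Var(Ŷ_str) = Σₕ Nₕ²(1 − fₕ)sₕ²/nₕ.
Tier 3: 9861²·(1 − 748/9861)·2.727/748 = 327616.58.
Tier 2: 14142²·(1 − 2239/14142)·3.506/2239 = 263587.67.
Tier 4: 9590²·(1 − 1997/9590)·10.16/1997 = 370465.4.
Tier 1: 15566²·(1 − 1201/15566)·43.5/1201 = 8.0989535 × 10^6.
Sum = 9.0606232 × 10^6.
SE = √(9.0606232 × 10^6) = 3010.1.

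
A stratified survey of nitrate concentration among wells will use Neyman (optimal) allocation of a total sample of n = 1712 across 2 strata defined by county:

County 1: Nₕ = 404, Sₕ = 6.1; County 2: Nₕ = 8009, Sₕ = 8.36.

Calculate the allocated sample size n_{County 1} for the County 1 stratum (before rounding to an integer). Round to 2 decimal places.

Neyman allocation: nₕ = n·NₕSₕ / Σⱼ NⱼSⱼ.
Σ NⱼSⱼ = 404·6.1 + 8009·8.36 = 69419.64.
n_{County 1} = 1712·404·6.1 / 69419.64 = 60.78.

60.78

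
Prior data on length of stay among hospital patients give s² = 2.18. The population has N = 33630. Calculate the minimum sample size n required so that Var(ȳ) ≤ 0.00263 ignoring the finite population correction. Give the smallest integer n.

Without fpc, n₀ = s²/D = 2.18/0.00263 = 828.8973.
Rounding up, n = 829.

829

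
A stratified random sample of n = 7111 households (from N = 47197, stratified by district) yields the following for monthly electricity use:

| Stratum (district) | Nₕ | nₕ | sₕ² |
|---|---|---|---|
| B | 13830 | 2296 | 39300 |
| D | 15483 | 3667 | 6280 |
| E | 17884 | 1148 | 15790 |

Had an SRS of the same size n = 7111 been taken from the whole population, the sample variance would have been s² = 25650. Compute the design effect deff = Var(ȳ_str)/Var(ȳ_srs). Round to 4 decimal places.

Var(ȳ_str) = Σ Wₕ²(1−fₕ)sₕ²/nₕ with Wₕ = Nₕ/47197:
  B: (13830/47197)²·(1−2296/13830)·39300/2296 = 1.2257277
  D: (15483/47197)²·(1−3667/15483)·6280/3667 = 0.14065188
  E: (17884/47197)²·(1−1148/17884)·15790/1148 = 1.8481099
  → Var(ȳ_str) = 3.2144895.
Var(ȳ_srs) = (1 − 7111/47197)·25650/7111 = 3.0636209.
deff = 3.2144895 / 3.0636209 = 1.0492.

1.0492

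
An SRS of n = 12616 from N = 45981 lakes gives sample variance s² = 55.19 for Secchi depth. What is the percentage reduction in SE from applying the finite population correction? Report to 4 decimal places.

f = n/N = 12616/45981 = 0.27437420.
SE_no-fpc = √(s²/n) = 0.066140787; SE_fpc = √((1−f)s²/n) = 0.056341151.
Ratio = √(1−f) = 0.85183672. Reduction = 100·(1 − 0.85183672) = 14.8163%.

14.8163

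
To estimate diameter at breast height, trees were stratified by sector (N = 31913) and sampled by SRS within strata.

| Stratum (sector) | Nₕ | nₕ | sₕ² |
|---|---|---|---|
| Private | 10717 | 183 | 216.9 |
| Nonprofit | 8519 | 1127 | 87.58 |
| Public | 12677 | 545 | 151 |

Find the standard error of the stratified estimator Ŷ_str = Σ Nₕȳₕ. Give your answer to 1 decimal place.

Var(Ŷ_str) = Σₕ Nₕ²(1 − fₕ)sₕ²/nₕ.
Private: 10717²·(1 − 183/10717)·216.9/183 = 1.3380582 × 10^8.
Nonprofit: 8519²·(1 − 1127/8519)·87.58/1127 = 4.8936353 × 10^6.
Public: 12677²·(1 − 545/12677)·151/545 = 4.2611747 × 10^7.
Sum = 1.813112 × 10^8.
SE = √(1.813112 × 10^8) = 13465.2.

13465.2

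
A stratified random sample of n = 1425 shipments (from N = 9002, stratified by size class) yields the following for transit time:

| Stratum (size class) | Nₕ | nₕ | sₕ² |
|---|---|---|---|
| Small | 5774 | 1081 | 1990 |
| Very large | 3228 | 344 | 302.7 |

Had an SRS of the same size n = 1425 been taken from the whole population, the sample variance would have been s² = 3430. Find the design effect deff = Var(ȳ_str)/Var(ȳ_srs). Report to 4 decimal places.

Var(ȳ_str) = Σ Wₕ²(1−fₕ)sₕ²/nₕ with Wₕ = Nₕ/9002:
  Small: (5774/9002)²·(1−1081/5774)·1990/1081 = 0.61556894
  Very large: (3228/9002)²·(1−344/3228)·302.7/344 = 0.1010892
  → Var(ȳ_str) = 0.71665814.
Var(ȳ_srs) = (1 − 1425/9002)·3430/1425 = 2.0259911.
deff = 0.71665814 / 2.0259911 = 0.3537.

0.3537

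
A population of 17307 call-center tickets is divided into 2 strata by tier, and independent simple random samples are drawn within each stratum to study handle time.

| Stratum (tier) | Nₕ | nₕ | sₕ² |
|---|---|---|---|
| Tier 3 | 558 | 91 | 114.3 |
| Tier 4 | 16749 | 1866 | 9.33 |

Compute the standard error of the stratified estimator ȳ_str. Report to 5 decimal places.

Var(ȳ_str) = Σₕ Wₕ²(1 − fₕ)sₕ²/nₕ with Wₕ = Nₕ/N, N = 17307.
Tier 3: Wₕ = 0.03224129; term = 0.03224129²·(1 − 0.16308244)·114.3/91 = 0.0010927287.
Tier 4: Wₕ = 0.96775871; term = 0.96775871²·(1 − 0.11140964)·9.33/1866 = 0.0041610773.
Sum = 0.005253806.
SE = √(0.005253806) = 0.07248.

0.07248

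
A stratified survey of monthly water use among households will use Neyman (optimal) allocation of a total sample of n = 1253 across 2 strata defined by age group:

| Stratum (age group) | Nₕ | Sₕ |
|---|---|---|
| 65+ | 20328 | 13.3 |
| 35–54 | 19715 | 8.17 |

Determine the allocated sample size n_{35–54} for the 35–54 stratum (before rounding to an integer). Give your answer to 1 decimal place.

467.8

Neyman allocation: nₕ = n·NₕSₕ / Σⱼ NⱼSⱼ.
Σ NⱼSⱼ = 20328·13.3 + 19715·8.17 = 431433.95.
n_{35–54} = 1253·19715·8.17 / 431433.95 = 467.8.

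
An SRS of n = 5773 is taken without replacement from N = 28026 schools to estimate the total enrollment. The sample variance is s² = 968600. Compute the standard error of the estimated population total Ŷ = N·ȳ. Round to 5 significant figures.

Var(Ŷ) = N²·Var(ȳ) = N²·(1 − n/N)·s²/n.
f = 5773/28026 = 0.20598730; Var(ȳ) = 0.79401270·968600/5773 = 133.22028.
Var(Ŷ) = 28026² · 133.22028 = 1.0463876 × 10^11.
SE(Ŷ) = √(1.0463876 × 10^11) = 323480.

323480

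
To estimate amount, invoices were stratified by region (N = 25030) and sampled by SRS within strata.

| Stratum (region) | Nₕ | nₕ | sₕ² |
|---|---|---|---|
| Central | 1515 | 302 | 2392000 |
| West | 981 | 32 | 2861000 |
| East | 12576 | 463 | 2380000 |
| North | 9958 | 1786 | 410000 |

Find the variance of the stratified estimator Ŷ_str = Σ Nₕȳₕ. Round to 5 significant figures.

8.9952 × 10^11

Var(Ŷ_str) = Σₕ Nₕ²(1 − fₕ)sₕ²/nₕ.
Central: 1515²·(1 − 302/1515)·2392000/302 = 1.4555518 × 10^10.
West: 981²·(1 − 32/981)·2861000/32 = 8.3234447 × 10^10.
East: 12576²·(1 − 463/12576)·2380000/463 = 7.8305129 × 10^11.
North: 9958²·(1 − 1786/9958)·410000/1786 = 1.8681119 × 10^10.
Sum = 8.9952237 × 10^11.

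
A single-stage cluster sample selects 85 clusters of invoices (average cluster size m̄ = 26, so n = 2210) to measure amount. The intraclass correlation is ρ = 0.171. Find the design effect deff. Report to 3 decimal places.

deff = 1 + (26 − 1)·0.171 = 1 + 4.275 = 5.275.

5.275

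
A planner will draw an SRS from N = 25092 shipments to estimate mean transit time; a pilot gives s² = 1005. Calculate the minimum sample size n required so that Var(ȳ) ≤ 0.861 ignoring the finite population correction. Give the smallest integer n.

Without fpc, n₀ = s²/D = 1005/0.861 = 1167.2474.
Rounding up, n = 1168.

1168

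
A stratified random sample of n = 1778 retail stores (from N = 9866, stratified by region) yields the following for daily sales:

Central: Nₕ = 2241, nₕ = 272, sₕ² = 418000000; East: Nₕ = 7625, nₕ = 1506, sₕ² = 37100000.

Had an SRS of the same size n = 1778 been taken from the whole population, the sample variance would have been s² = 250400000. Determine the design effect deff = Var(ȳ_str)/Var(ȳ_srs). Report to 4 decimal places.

Var(ȳ_str) = Σ Wₕ²(1−fₕ)sₕ²/nₕ with Wₕ = Nₕ/9866:
  Central: (2241/9866)²·(1−272/2241)·418000000/272 = 69664.693
  East: (7625/9866)²·(1−1506/7625)·37100000/1506 = 11808.29
  → Var(ȳ_str) = 81472.983.
Var(ȳ_srs) = (1 − 1778/9866)·250400000/1778 = 115452.3.
deff = 81472.983 / 115452.3 = 0.7057.

0.7057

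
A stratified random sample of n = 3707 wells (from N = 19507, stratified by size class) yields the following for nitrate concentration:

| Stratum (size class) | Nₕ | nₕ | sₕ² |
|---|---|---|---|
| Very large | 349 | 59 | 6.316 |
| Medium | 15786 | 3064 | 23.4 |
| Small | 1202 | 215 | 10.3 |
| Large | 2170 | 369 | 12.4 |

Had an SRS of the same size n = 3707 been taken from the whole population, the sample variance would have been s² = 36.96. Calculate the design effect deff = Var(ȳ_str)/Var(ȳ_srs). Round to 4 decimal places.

0.5639

Var(ȳ_str) = Σ Wₕ²(1−fₕ)sₕ²/nₕ with Wₕ = Nₕ/19507:
  Very large: (349/19507)²·(1−59/349)·6.316/59 = 2.8472957 × 10^-5
  Medium: (15786/19507)²·(1−3064/15786)·23.4/3064 = 0.0040306364
  Small: (1202/19507)²·(1−215/1202)·10.3/215 = 1.4936176 × 10^-4
  Large: (2170/19507)²·(1−369/2170)·12.4/369 = 3.4513404 × 10^-4
  → Var(ȳ_str) = 0.0045536052.
Var(ȳ_srs) = (1 − 3707/19507)·36.96/3707 = 0.0080756219.
deff = 0.0045536052 / 0.0080756219 = 0.5639.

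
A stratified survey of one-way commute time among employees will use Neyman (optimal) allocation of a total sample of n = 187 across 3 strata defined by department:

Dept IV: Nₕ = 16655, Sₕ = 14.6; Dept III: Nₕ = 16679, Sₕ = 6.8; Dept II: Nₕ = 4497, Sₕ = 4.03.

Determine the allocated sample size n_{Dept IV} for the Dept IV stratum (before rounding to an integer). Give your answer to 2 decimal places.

Neyman allocation: nₕ = n·NₕSₕ / Σⱼ NⱼSⱼ.
Σ NⱼSⱼ = 16655·14.6 + 16679·6.8 + 4497·4.03 = 374703.11.
n_{Dept IV} = 187·16655·14.6 / 374703.11 = 121.35.

121.35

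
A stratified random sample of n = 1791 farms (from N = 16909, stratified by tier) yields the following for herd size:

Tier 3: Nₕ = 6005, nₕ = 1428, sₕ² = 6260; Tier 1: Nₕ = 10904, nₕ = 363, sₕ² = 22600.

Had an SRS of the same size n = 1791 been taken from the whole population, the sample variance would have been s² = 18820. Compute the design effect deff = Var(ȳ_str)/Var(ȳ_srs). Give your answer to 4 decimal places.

Var(ȳ_str) = Σ Wₕ²(1−fₕ)sₕ²/nₕ with Wₕ = Nₕ/16909:
  Tier 3: (6005/16909)²·(1−1428/6005)·6260/1428 = 0.42140938
  Tier 1: (10904/16909)²·(1−363/10904)·22600/363 = 25.028431
  → Var(ȳ_str) = 25.44984.
Var(ȳ_srs) = (1 − 1791/16909)·18820/1791 = 9.3950793.
deff = 25.44984 / 9.3950793 = 2.7088.

2.7088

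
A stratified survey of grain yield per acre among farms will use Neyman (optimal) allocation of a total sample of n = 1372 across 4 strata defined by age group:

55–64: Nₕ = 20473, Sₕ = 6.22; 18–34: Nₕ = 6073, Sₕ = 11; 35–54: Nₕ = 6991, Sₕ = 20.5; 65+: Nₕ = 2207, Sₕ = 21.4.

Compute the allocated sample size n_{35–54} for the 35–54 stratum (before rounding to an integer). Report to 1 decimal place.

Neyman allocation: nₕ = n·NₕSₕ / Σⱼ NⱼSⱼ.
Σ NⱼSⱼ = 20473·6.22 + 6073·11 + 6991·20.5 + 2207·21.4 = 384690.36.
n_{35–54} = 1372·6991·20.5 / 384690.36 = 511.1.

511.1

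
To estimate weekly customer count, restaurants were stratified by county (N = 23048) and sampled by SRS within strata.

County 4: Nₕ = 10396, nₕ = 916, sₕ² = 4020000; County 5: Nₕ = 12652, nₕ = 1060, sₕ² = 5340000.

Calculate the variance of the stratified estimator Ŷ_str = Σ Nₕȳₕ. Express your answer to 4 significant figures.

1.171 × 10^12

Var(Ŷ_str) = Σₕ Nₕ²(1 − fₕ)sₕ²/nₕ.
County 4: 10396²·(1 − 916/10396)·4020000/916 = 4.32519 × 10^11.
County 5: 12652²·(1 − 1060/12652)·5340000/1060 = 7.3884433 × 10^11.
Sum = 1.1713633 × 10^12.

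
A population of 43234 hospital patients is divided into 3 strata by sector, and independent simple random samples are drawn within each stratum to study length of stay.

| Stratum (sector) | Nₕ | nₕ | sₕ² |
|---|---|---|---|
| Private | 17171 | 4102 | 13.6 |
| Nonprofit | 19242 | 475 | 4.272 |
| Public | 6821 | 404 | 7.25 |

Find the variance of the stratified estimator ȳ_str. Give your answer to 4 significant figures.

Var(ȳ_str) = Σₕ Wₕ²(1 − fₕ)sₕ²/nₕ with Wₕ = Nₕ/N, N = 43234.
Private: Wₕ = 0.39716427; term = 0.39716427²·(1 − 0.23889115)·13.6/4102 = 3.9804334 × 10^-4.
Nonprofit: Wₕ = 0.44506638; term = 0.44506638²·(1 − 0.02468558)·4.272/475 = 0.0017375282.
Public: Wₕ = 0.15776935; term = 0.15776935²·(1 − 0.05922885)·7.25/404 = 4.2022888 × 10^-4.
Sum = 0.0025558004.

0.002556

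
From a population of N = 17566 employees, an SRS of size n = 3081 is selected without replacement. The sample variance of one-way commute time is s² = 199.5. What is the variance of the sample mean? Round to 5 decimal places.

0.05339

Under SRS without replacement, Var(ȳ) = (1 − f)·s²/n with f = n/N = 3081/17566 = 0.17539565.
Var(ȳ) = (1 − 0.17539565)·199.5/3081 = 0.82460435·0.064751704 = 0.053394537.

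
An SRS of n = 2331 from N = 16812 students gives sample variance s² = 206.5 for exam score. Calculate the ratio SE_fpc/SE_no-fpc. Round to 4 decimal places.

0.9281

f = n/N = 2331/16812 = 0.13865096.
SE_no-fpc = √(s²/n) = 0.29763835; SE_fpc = √((1−f)s²/n) = 0.27623486.
Ratio = √(1−f) = 0.92808892.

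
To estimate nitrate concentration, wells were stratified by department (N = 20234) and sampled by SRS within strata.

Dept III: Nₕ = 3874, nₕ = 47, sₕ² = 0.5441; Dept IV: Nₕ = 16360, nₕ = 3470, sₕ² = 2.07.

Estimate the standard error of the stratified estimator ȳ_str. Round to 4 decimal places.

0.0270

Var(ȳ_str) = Σₕ Wₕ²(1 − fₕ)sₕ²/nₕ with Wₕ = Nₕ/N, N = 20234.
Dept III: Wₕ = 0.19145992; term = 0.19145992²·(1 − 0.01213216)·0.5441/47 = 4.1921369 × 10^-4.
Dept IV: Wₕ = 0.80854008; term = 0.80854008²·(1 − 0.21210269)·2.07/3470 = 3.0726536 × 10^-4.
Sum = 7.2647905 × 10^-4.
SE = √(7.2647905 × 10^-4) = 0.0270.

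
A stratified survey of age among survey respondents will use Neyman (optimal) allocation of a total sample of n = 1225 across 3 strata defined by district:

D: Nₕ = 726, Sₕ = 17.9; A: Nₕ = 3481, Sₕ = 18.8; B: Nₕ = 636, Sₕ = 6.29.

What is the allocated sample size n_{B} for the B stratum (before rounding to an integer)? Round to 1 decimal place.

Neyman allocation: nₕ = n·NₕSₕ / Σⱼ NⱼSⱼ.
Σ NⱼSⱼ = 726·17.9 + 3481·18.8 + 636·6.29 = 82438.64.
n_{B} = 1225·636·6.29 / 82438.64 = 59.4.

59.4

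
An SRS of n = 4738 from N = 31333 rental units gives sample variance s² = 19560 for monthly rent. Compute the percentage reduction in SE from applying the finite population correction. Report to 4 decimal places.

7.8704

f = n/N = 4738/31333 = 0.15121437.
SE_no-fpc = √(s²/n) = 2.0318278; SE_fpc = √((1−f)s²/n) = 1.8719141.
Ratio = √(1−f) = 0.92129562. Reduction = 100·(1 − 0.92129562) = 7.8704%.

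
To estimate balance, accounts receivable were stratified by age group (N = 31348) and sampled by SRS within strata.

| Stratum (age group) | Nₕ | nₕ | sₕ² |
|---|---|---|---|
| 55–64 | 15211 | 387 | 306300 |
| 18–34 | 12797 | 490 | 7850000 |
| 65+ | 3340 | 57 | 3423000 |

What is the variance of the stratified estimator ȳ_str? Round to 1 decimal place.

3419.2

Var(ȳ_str) = Σₕ Wₕ²(1 − fₕ)sₕ²/nₕ with Wₕ = Nₕ/N, N = 31348.
55–64: Wₕ = 0.48523032; term = 0.48523032²·(1 − 0.02544211)·306300/387 = 181.6099.
18–34: Wₕ = 0.40822381; term = 0.40822381²·(1 − 0.03829022)·7850000/490 = 2567.5226.
65+: Wₕ = 0.10654587; term = 0.10654587²·(1 − 0.01706587)·3423000/57 = 670.08472.
Sum = 3419.2172.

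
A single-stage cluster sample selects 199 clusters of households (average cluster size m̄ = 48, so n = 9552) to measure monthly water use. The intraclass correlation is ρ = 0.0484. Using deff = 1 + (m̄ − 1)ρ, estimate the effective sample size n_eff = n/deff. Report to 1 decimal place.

2916.8

deff = 1 + (48 − 1)·0.0484 = 1 + 2.2748 = 3.2748.
n_eff = 9552 / 3.2748 = 2916.8.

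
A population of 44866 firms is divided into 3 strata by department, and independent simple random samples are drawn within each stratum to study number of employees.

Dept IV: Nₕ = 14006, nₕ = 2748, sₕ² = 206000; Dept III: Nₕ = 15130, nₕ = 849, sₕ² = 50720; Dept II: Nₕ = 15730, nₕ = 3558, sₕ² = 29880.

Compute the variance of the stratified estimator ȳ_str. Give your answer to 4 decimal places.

13.0835

Var(ȳ_str) = Σₕ Wₕ²(1 − fₕ)sₕ²/nₕ with Wₕ = Nₕ/N, N = 44866.
Dept IV: Wₕ = 0.31217403; term = 0.31217403²·(1 − 0.19620163)·206000/2748 = 5.8720691.
Dept III: Wₕ = 0.33722641; term = 0.33722641²·(1 − 0.05611368)·50720/849 = 6.4126036.
Dept II: Wₕ = 0.35059956; term = 0.35059956²·(1 − 0.22619199)·29880/3558 = 0.79878631.
Sum = 13.083459.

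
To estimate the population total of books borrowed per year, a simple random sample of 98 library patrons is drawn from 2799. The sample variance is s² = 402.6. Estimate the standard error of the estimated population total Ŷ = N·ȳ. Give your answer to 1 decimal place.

Var(Ŷ) = N²·Var(ȳ) = N²·(1 − n/N)·s²/n.
f = 98/2799 = 0.03501250; Var(ȳ) = 0.96498750·402.6/98 = 3.9643262.
Var(Ŷ) = 2799² · 3.9643262 = 3.1058121 × 10^7.
SE(Ŷ) = √(3.1058121 × 10^7) = 5573.0.

5573.0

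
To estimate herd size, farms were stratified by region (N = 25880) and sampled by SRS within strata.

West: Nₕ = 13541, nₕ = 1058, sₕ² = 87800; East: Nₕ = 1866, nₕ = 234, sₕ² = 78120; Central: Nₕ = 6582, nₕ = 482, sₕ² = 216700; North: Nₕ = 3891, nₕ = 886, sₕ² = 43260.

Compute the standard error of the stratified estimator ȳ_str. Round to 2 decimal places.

7.09

Var(ȳ_str) = Σₕ Wₕ²(1 − fₕ)sₕ²/nₕ with Wₕ = Nₕ/N, N = 25880.
West: Wₕ = 0.52322257; term = 0.52322257²·(1 − 0.07813308)·87800/1058 = 20.943536.
East: Wₕ = 0.07210201; term = 0.07210201²·(1 − 0.12540193)·78120/234 = 1.5179226.
Central: Wₕ = 0.25432767; term = 0.25432767²·(1 − 0.07323002)·216700/482 = 26.950762.
North: Wₕ = 0.15034776; term = 0.15034776²·(1 − 0.22770496)·43260/886 = 0.85237353.
Sum = 50.264594.
SE = √(50.264594) = 7.09.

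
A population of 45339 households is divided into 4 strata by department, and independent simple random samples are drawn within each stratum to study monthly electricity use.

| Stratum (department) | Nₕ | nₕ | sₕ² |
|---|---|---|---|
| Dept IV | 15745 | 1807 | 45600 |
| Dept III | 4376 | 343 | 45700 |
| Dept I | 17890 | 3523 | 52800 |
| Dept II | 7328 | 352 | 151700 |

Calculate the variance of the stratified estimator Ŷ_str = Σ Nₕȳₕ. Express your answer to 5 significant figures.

3.3772 × 10^10

Var(Ŷ_str) = Σₕ Nₕ²(1 − fₕ)sₕ²/nₕ.
Dept IV: 15745²·(1 − 1807/15745)·45600/1807 = 5.53796 × 10^9.
Dept III: 4376²·(1 − 343/4376)·45700/343 = 2.351406 × 10^9.
Dept I: 17890²·(1 − 3523/17890)·52800/3523 = 3.8521014 × 10^9.
Dept II: 7328²·(1 − 352/7328)·151700/352 = 2.2031032 × 10^10.
Sum = 3.3772499 × 10^10.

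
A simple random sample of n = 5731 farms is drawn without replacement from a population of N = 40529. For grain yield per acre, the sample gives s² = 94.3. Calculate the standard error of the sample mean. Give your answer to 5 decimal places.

0.11886

Under SRS without replacement, Var(ȳ) = (1 − f)·s²/n with f = n/N = 5731/40529 = 0.14140492.
Var(ȳ) = (1 − 0.14140492)·94.3/5731 = 0.85859508·0.016454371 = 0.014127642.
SE(ȳ) = √(0.014127642) = 0.11886.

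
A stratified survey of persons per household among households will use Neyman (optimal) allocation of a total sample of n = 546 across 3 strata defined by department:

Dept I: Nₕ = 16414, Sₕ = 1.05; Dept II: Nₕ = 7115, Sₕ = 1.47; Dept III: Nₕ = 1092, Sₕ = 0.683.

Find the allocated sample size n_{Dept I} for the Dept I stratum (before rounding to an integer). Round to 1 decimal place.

330.9

Neyman allocation: nₕ = n·NₕSₕ / Σⱼ NⱼSⱼ.
Σ NⱼSⱼ = 16414·1.05 + 7115·1.47 + 1092·0.683 = 28439.586.
n_{Dept I} = 546·16414·1.05 / 28439.586 = 330.9.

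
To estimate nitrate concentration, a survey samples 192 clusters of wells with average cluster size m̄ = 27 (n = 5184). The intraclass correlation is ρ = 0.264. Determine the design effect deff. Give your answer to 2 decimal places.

7.86

deff = 1 + (27 − 1)·0.264 = 1 + 6.864 = 7.864.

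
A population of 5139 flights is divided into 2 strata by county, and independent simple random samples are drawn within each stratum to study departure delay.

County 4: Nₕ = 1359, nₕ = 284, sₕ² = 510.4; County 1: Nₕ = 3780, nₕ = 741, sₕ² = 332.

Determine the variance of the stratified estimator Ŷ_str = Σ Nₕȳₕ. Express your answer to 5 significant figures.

7.7724 × 10^6

Var(Ŷ_str) = Σₕ Nₕ²(1 − fₕ)sₕ²/nₕ.
County 4: 1359²·(1 − 284/1359)·510.4/284 = 2.6255497 × 10^6.
County 1: 3780²·(1 − 741/3780)·332/741 = 5.1468602 × 10^6.
Sum = 7.7724099 × 10^6.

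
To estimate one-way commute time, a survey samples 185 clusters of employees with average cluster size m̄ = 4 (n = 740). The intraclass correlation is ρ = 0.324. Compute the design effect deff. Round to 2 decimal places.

deff = 1 + (4 − 1)·0.324 = 1 + 0.972 = 1.972.

1.97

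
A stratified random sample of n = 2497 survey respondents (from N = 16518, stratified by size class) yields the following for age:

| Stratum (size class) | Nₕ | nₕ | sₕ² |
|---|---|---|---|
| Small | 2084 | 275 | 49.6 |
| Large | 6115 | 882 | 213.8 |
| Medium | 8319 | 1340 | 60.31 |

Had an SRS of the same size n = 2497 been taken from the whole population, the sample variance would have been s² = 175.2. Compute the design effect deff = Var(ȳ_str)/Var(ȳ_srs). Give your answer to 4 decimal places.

0.6800

Var(ȳ_str) = Σ Wₕ²(1−fₕ)sₕ²/nₕ with Wₕ = Nₕ/16518:
  Small: (2084/16518)²·(1−275/2084)·49.6/275 = 0.002492128
  Large: (6115/16518)²·(1−882/6115)·213.8/882 = 0.028429642
  Medium: (8319/16518)²·(1−1340/8319)·60.31/1340 = 0.0095770979
  → Var(ȳ_str) = 0.040498868.
Var(ȳ_srs) = (1 − 2497/16518)·175.2/2497 = 0.059557586.
deff = 0.040498868 / 0.059557586 = 0.6800.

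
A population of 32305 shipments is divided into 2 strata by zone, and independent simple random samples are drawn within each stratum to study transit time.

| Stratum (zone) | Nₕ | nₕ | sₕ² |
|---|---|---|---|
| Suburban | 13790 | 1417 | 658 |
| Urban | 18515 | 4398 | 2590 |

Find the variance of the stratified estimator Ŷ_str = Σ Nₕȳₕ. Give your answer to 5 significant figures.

Var(Ŷ_str) = Σₕ Nₕ²(1 − fₕ)sₕ²/nₕ.
Suburban: 13790²·(1 − 1417/13790)·658/1417 = 7.9231034 × 10^7.
Urban: 18515²·(1 − 4398/18515)·2590/4398 = 1.5392553 × 10^8.
Sum = 2.3315656 × 10^8.

2.3316 × 10^8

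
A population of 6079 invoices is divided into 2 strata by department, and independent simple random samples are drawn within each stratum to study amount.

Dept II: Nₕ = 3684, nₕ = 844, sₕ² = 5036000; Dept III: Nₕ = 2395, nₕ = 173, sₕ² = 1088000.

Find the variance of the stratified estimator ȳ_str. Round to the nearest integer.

2595

Var(ȳ_str) = Σₕ Wₕ²(1 − fₕ)sₕ²/nₕ with Wₕ = Nₕ/N, N = 6079.
Dept II: Wₕ = 0.60602073; term = 0.60602073²·(1 − 0.22909881)·5036000/844 = 1689.3395.
Dept III: Wₕ = 0.39397927; term = 0.39397927²·(1 − 0.07223382)·1088000/173 = 905.66603.
Sum = 2595.0055.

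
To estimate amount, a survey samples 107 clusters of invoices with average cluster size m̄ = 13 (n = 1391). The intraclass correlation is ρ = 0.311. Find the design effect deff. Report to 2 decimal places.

deff = 1 + (13 − 1)·0.311 = 1 + 3.732 = 4.732.

4.73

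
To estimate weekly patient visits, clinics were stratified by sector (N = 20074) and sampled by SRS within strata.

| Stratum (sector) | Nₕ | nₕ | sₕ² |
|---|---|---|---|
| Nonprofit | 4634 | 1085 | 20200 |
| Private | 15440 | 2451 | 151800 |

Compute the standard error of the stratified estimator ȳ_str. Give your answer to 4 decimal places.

Var(ȳ_str) = Σₕ Wₕ²(1 − fₕ)sₕ²/nₕ with Wₕ = Nₕ/N, N = 20074.
Nonprofit: Wₕ = 0.23084587; term = 0.23084587²·(1 − 0.23413897)·20200/1085 = 0.75982892.
Private: Wₕ = 0.76915413; term = 0.76915413²·(1 − 0.15874352)·151800/2451 = 30.823619.
Sum = 31.583448.
SE = √(31.583448) = 5.6199.

5.6199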